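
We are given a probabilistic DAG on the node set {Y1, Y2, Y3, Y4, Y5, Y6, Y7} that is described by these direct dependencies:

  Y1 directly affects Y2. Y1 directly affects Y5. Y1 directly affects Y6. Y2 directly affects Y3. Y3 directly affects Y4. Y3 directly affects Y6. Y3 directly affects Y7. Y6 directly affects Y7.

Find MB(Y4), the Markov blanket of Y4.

{Y3}

The Markov blanket of a node is its parents, its children, and the other parents of its children.
Y4 has no children.
Y4 has parent Y3.
With no children, Y4 has no spouses; the co-parent set is empty.
Taking the union gives {Y3}.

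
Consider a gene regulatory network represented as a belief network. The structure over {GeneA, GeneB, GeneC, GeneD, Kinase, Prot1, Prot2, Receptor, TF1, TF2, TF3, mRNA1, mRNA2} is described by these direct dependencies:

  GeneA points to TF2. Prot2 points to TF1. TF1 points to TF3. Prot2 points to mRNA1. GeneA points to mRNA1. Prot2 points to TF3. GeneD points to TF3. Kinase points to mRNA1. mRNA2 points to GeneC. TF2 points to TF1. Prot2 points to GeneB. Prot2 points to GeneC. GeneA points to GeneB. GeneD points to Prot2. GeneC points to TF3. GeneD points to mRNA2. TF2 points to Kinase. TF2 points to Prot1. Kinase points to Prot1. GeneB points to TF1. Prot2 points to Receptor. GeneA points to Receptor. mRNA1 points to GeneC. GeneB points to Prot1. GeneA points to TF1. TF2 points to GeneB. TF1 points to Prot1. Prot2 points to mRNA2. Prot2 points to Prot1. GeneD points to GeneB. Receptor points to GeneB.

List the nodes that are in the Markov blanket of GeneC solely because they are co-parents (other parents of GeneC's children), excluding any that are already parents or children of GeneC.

Children of GeneC: TF3.
  parents(TF3) \ {GeneC} = {GeneD, Prot2, TF1}.
Excluding nodes already adjacent to GeneC (Prot2, TF3, mRNA1, mRNA2), the co-parent-only contribution is {GeneD, TF1}.

{GeneD, TF1}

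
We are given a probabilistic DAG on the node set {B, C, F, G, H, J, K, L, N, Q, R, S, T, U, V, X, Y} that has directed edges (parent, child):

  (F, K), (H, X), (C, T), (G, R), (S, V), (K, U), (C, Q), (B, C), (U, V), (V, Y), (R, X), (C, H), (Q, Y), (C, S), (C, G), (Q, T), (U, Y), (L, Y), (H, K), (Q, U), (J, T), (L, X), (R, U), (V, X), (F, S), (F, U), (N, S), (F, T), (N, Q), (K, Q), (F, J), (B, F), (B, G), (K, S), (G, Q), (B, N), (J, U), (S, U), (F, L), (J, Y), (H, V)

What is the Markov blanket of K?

{C, F, G, H, J, N, Q, R, S, U}

Recall MB(v) = parents ∪ children ∪ spouses, where spouses are the other parents of v's children.
Pa(K) = {F, H}.
Ch(K) = {Q, S, U}.
Parents of each child, excluding K:
  Q: C, G, N
  S: C, F, N
  U: F, J, Q, R, S
Union: {F, H} ∪ {Q, S, U} ∪ {C, F, G, J, N, Q, R, S} = {C, F, G, H, J, N, Q, R, S, U}.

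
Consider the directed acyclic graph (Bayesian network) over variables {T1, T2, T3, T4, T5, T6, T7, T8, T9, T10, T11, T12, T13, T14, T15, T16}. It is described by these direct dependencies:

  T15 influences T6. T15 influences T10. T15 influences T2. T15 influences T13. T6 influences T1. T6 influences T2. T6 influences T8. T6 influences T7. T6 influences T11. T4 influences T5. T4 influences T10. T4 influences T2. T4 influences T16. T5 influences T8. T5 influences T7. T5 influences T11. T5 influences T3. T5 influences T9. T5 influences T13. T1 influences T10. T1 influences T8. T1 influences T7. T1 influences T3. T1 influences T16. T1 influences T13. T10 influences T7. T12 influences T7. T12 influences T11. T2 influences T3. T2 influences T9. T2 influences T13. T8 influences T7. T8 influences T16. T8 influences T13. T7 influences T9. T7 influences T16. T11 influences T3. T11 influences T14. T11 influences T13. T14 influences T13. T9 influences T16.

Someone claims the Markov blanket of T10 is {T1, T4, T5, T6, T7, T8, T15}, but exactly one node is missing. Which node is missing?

T12

Pa(T10) = {T1, T4, T15}.
Children of T10: T7.
Other parents of T10's children:
  parents(T7) \ {T10} = {T1, T5, T6, T8, T12}.
MB(T10) = {T1, T4, T5, T6, T7, T8, T12, T15}.
Comparing with the claimed set, T12 is missing.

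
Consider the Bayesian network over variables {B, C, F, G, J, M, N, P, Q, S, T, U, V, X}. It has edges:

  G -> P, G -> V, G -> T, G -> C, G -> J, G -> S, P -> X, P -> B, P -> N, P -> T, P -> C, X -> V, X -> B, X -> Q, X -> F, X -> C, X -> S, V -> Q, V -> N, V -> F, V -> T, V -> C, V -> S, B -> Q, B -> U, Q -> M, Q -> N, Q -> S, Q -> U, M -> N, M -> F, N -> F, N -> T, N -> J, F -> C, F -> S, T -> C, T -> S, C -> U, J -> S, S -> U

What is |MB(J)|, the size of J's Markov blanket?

8

J has parents G, N.
J has child S.
Co-parents of J (other parents of its children):
  S also has parents F, G, Q, T, V, X.
MB(J) = {F, G, N, Q, S, T, V, X}, which has 8 nodes.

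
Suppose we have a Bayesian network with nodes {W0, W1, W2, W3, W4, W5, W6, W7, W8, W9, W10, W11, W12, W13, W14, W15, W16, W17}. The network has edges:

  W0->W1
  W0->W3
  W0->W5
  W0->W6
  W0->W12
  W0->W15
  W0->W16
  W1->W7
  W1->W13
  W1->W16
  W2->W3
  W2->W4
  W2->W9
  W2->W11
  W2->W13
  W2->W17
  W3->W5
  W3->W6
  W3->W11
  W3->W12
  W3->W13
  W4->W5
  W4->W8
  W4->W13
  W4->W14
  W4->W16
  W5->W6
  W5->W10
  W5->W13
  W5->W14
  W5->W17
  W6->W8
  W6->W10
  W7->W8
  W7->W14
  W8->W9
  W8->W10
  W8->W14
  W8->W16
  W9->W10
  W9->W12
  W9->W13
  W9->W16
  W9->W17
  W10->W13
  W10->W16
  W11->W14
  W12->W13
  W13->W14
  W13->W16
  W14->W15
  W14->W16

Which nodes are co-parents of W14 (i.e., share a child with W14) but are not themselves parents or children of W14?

Children of W14: W15, W16.
  W15's other parent is W0.
  W16 also has parents W0, W1, W4, W8, W9, W10, W13.
Excluding nodes already adjacent to W14 (W4, W5, W7, W8, W11, W13, W15, W16), the co-parent-only contribution is {W0, W1, W9, W10}.

{W0, W1, W9, W10}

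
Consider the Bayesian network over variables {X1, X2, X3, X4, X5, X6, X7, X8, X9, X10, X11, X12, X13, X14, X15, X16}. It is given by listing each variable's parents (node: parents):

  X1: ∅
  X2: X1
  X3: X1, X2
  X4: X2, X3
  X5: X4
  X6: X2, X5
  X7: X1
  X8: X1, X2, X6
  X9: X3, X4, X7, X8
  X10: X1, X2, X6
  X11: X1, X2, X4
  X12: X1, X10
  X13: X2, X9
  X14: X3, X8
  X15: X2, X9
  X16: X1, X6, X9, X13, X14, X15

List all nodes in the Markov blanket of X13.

{X1, X2, X6, X9, X14, X15, X16}

X13's parents: X2, X9.
Children of X13: X16.
For each child, the remaining parents (spouses of X13):
  X16's other parents are X1, X6, X9, X14, X15.
Taking the union gives {X1, X2, X6, X9, X14, X15, X16}.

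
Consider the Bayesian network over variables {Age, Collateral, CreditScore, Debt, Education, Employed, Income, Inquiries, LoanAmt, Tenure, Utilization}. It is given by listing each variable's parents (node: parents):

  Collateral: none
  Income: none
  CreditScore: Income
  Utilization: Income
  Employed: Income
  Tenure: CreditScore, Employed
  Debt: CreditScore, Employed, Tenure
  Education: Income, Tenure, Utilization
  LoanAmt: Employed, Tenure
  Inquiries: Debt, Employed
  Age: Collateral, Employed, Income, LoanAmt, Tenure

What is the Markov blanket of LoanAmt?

{Age, Collateral, Employed, Income, Tenure}

By definition, MB(LoanAmt) is built from LoanAmt's parents, LoanAmt's children, and the co-parents of LoanAmt.
LoanAmt has child Age.
Parents of LoanAmt: Employed, Tenure.
For each child, the remaining parents (spouses of LoanAmt):
  Age's other parents are Collateral, Employed, Income, Tenure.
MB(LoanAmt) = {Age, Collateral, Employed, Income, Tenure}.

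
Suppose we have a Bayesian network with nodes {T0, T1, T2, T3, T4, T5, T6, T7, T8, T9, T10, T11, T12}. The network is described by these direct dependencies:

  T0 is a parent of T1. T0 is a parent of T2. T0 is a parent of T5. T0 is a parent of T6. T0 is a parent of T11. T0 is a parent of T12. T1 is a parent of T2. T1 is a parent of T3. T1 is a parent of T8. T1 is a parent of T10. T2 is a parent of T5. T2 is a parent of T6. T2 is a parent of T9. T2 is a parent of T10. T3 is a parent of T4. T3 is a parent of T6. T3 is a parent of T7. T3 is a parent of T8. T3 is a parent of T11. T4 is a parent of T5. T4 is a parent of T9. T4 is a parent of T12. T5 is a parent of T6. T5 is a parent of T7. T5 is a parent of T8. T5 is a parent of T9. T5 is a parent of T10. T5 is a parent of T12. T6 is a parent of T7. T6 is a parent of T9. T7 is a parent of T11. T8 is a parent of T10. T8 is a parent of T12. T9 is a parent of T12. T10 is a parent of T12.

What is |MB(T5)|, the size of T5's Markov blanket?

11

The Markov blanket of a node is its parents, its children, and the other parents of its children.
T5 has children T6, T7, T8, T9, T10, T12.
T5's parents: T0, T2, T4.
For each child, the remaining parents (spouses of T5):
  T6 also has parents T0, T2, T3.
  T7's other parents are T3, T6.
  T8's other parents are T1, T3.
  parents(T9) \ {T5} = {T2, T4, T6}.
  T10 also has parents T1, T2, T8.
  T12's other parents are T0, T4, T8, T9, T10.
MB(T5) = {T0, T1, T2, T3, T4, T6, T7, T8, T9, T10, T12}, which has 11 nodes.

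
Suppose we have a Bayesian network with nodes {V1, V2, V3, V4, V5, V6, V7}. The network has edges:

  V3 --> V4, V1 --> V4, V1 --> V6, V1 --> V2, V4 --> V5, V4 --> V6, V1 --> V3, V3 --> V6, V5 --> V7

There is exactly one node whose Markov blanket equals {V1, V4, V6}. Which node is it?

The target node must have every member of {V1, V4, V6} as a parent, child, or co-parent, and no others.
Parents of V3: V1; children: V4, V6; co-parents: V1, V4.
These exactly cover the given set, so the node is V3.

V3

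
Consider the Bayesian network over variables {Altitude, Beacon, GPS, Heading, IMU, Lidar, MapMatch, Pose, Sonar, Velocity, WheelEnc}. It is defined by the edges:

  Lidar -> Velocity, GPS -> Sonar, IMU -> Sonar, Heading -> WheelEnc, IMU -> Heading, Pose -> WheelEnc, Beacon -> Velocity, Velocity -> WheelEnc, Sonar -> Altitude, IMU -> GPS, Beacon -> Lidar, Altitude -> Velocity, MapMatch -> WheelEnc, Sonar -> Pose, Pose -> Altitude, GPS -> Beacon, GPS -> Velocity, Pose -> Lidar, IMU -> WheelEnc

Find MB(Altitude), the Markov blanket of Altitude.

Recall MB(v) = parents ∪ children ∪ spouses, where spouses are the other parents of v's children.
Altitude has child Velocity.
Altitude's parents: Pose, Sonar.
Other parents of Altitude's children:
  parents(Velocity) \ {Altitude} = {Beacon, GPS, Lidar}.
MB(Altitude) = {Beacon, GPS, Lidar, Pose, Sonar, Velocity}.

{Beacon, GPS, Lidar, Pose, Sonar, Velocity}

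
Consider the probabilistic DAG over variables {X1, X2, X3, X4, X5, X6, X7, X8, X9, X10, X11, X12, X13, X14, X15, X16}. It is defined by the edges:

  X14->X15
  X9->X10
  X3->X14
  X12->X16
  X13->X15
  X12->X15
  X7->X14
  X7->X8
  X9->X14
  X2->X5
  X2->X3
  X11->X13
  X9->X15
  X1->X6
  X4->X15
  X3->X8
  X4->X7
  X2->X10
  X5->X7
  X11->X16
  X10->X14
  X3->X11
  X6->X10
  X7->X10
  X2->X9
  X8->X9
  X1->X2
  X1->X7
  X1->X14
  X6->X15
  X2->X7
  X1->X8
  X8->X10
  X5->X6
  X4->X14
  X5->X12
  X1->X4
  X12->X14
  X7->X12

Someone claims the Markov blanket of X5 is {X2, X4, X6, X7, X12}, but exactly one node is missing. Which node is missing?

Children of X5: X6, X7, X12.
Parents of X5: X2.
Other parents of X5's children:
  X6's other parent is X1.
  parents(X7) \ {X5} = {X1, X2, X4}.
  parents(X12) \ {X5} = {X7}.
MB(X5) = {X1, X2, X4, X6, X7, X12}.
Comparing with the claimed set, X1 is missing.

X1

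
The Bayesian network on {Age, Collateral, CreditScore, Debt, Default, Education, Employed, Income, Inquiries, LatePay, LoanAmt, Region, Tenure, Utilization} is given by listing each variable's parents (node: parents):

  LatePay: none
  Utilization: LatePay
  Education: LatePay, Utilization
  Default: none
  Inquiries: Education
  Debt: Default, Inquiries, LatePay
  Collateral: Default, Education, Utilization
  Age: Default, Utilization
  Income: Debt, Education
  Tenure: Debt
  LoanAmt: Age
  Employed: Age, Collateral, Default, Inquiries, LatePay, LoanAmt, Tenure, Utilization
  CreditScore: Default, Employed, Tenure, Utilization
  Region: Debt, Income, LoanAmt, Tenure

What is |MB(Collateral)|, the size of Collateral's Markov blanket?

9

A node's Markov blanket = Pa ∪ Ch ∪ (parents of Ch other than the node itself).
Children of Collateral: Employed.
Pa(Collateral) = {Default, Education, Utilization}.
Other parents of Collateral's children:
  parents(Employed) \ {Collateral} = {Age, Default, Inquiries, LatePay, LoanAmt, Tenure, Utilization}.
MB(Collateral) = {Age, Default, Education, Employed, Inquiries, LatePay, LoanAmt, Tenure, Utilization}, which has 9 nodes.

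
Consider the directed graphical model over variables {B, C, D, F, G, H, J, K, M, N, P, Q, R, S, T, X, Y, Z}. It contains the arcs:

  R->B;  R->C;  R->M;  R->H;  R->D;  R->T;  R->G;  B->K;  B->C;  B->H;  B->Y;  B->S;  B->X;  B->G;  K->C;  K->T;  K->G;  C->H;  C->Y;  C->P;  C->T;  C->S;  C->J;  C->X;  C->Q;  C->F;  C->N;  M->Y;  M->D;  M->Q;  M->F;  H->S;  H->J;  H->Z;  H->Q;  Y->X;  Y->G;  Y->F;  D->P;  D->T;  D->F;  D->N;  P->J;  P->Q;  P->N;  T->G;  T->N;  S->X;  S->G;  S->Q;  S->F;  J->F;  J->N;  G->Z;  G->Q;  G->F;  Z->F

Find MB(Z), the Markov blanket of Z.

{C, D, F, G, H, J, M, S, Y}

Parents of Z: G, H.
Children of Z: F.
Co-parents of Z (other parents of its children):
  F also has parents C, D, G, J, M, S, Y.
So the Markov blanket of Z is {C, D, F, G, H, J, M, S, Y}.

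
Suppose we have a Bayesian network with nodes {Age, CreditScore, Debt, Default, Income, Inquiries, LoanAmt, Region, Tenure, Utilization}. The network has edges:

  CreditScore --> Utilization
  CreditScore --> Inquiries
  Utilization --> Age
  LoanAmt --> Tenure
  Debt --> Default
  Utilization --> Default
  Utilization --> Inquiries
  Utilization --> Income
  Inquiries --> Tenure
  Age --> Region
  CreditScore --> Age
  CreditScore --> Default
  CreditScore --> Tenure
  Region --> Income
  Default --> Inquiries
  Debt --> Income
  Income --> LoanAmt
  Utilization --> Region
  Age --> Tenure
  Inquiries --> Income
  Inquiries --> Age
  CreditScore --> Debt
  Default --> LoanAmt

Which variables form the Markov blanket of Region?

{Age, Debt, Income, Inquiries, Utilization}

Recall MB(v) = parents ∪ children ∪ spouses, where spouses are the other parents of v's children.
Pa(Region) = {Age, Utilization}.
Region's children: Income.
Parents of each child, excluding Region:
  Income: Debt, Inquiries, Utilization
So the Markov blanket of Region is {Age, Debt, Income, Inquiries, Utilization}.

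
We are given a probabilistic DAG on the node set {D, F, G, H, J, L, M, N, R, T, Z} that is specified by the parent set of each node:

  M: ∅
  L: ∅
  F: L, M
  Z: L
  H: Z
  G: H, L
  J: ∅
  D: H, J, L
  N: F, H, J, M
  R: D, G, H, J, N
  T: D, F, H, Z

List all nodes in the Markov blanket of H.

{D, F, G, J, L, M, N, R, T, Z}

H's parents: Z.
H's children: D, G, N, R, T.
Co-parents of H (other parents of its children):
  G's other parent is L.
  parents(D) \ {H} = {J, L}.
  N also has parents F, J, M.
  R also has parents D, G, J, N.
  T's other parents are D, F, Z.
So the Markov blanket of H is {D, F, G, J, L, M, N, R, T, Z}.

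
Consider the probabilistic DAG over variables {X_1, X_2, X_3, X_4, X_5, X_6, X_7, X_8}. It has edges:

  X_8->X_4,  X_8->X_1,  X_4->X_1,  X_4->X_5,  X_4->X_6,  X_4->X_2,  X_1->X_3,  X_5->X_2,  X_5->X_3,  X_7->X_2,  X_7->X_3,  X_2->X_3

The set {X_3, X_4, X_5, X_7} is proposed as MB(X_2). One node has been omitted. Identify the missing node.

X_1

X_2 has parents X_4, X_5, X_7.
Ch(X_2) = {X_3}.
Other parents of X_2's children:
  X_3's other parents are X_1, X_5, X_7.
MB(X_2) = {X_1, X_3, X_4, X_5, X_7}.
Comparing with the claimed set, X_1 is missing.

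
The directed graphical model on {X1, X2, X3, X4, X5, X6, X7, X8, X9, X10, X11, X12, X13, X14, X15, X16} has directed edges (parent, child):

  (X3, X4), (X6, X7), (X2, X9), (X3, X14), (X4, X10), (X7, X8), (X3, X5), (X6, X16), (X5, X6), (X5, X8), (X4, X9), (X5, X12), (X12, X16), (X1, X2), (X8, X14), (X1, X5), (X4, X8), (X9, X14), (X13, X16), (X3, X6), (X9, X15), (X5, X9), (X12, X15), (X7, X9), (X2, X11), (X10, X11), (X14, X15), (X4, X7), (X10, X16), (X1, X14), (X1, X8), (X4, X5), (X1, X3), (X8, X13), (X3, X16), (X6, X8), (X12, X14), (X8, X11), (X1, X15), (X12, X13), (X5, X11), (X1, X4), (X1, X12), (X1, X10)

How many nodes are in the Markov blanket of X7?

X7's children: X8, X9.
X7's parents: X4, X6.
Co-parents of X7 (other parents of its children):
  X8: X1, X4, X5, X6
  X9: X2, X4, X5
MB(X7) = {X1, X2, X4, X5, X6, X8, X9}, which has 7 nodes.

7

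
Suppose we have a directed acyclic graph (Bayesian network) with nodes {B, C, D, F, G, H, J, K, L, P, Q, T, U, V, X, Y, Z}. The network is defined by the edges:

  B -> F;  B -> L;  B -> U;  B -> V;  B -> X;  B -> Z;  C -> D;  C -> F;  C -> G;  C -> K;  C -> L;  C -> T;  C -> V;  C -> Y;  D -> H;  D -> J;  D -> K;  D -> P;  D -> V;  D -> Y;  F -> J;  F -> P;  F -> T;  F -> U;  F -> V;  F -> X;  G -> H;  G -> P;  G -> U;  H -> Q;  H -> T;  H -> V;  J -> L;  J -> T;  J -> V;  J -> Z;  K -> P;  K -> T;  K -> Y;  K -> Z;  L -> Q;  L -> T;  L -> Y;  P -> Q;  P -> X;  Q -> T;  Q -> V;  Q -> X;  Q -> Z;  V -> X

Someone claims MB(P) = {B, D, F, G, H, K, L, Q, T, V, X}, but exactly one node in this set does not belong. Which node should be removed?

T

P has parents D, F, G, K.
Children of P: Q, X.
Co-parents of P (other parents of its children):
  parents(Q) \ {P} = {H, L}.
  parents(X) \ {P} = {B, F, Q, V}.
MB(P) = {B, D, F, G, H, K, L, Q, V, X}.
T is neither a parent, child, nor co-parent of P, so it does not belong.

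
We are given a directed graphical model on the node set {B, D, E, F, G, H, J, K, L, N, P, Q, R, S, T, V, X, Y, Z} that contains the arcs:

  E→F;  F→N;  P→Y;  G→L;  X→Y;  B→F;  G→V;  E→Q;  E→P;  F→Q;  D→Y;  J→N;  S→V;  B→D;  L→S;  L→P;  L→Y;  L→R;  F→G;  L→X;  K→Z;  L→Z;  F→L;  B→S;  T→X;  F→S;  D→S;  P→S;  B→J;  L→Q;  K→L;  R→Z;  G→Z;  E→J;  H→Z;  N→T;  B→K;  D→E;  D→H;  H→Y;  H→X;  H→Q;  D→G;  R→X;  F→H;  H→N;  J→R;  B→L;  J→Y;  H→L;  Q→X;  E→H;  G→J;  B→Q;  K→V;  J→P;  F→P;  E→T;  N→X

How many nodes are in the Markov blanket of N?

A node's Markov blanket = Pa ∪ Ch ∪ (parents of Ch other than the node itself).
N has parents F, H, J.
Children of N: T, X.
Parents of each child, excluding N:
  T also has parent E.
  parents(X) \ {N} = {H, L, Q, R, T}.
MB(N) = {E, F, H, J, L, Q, R, T, X}, which has 9 nodes.

9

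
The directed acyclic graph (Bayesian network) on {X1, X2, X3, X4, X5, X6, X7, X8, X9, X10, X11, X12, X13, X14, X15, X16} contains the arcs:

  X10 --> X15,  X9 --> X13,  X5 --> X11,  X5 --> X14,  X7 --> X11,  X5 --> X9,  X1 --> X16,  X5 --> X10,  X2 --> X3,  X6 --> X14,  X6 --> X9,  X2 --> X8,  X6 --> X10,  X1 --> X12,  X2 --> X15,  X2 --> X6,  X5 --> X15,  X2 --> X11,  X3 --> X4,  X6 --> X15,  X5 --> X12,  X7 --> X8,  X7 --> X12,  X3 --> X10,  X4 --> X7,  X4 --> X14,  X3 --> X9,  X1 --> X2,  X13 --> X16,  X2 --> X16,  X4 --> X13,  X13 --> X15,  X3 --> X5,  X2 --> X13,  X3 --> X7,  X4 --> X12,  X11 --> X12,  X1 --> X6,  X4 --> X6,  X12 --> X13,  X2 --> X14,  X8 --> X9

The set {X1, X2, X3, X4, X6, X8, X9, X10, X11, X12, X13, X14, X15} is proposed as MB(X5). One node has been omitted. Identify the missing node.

X7

Parents of X5: X3.
Children of X5: X9, X10, X11, X12, X14, X15.
Parents of each child, excluding X5:
  X9: X3, X6, X8
  X10: X3, X6
  X11: X2, X7
  X12: X1, X4, X7, X11
  X14: X2, X4, X6
  X15: X2, X6, X10, X13
MB(X5) = {X1, X2, X3, X4, X6, X7, X8, X9, X10, X11, X12, X13, X14, X15}.
Comparing with the claimed set, X7 is missing.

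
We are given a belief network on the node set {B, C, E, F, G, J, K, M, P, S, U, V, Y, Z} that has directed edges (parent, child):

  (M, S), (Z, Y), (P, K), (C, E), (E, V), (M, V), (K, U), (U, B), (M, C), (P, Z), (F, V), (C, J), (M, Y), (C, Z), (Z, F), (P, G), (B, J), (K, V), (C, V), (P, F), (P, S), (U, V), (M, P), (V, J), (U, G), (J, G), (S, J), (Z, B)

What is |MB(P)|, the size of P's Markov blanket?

Parents of P: M.
P's children: F, G, K, S, Z.
Co-parents of P (other parents of its children):
  parents(Z) \ {P} = {C}.
  K: no additional parents.
  F also has parent Z.
  S also has parent M.
  parents(G) \ {P} = {J, U}.
MB(P) = {C, F, G, J, K, M, S, U, Z}, which has 9 nodes.

9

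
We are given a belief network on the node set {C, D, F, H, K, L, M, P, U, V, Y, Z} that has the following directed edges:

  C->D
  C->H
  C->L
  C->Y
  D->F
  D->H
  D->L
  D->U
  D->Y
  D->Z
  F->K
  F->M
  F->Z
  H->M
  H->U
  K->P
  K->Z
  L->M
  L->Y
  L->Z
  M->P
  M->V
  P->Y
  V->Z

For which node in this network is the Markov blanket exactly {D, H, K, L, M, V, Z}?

The target node must have every member of {D, H, K, L, M, V, Z} as a parent, child, or co-parent, and no others.
Parents of F: D; children: K, M, Z; co-parents: D, H, K, L, V.
These exactly cover the given set, so the node is F.

F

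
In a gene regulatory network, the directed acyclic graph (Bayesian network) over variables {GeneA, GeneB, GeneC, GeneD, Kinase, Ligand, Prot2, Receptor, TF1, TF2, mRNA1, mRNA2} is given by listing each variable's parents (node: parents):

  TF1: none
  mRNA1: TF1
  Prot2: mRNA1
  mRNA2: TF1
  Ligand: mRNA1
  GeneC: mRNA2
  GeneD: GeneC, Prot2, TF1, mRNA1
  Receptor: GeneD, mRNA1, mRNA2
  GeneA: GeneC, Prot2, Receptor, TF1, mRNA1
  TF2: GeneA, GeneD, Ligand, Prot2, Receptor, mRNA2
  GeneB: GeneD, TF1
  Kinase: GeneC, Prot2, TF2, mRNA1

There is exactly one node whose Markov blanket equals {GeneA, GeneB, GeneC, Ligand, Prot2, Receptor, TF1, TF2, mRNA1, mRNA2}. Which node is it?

The target node must have every member of {GeneA, GeneB, GeneC, Ligand, Prot2, Receptor, TF1, TF2, mRNA1, mRNA2} as a parent, child, or co-parent, and no others.
Parents of GeneD: GeneC, Prot2, TF1, mRNA1; children: GeneB, Receptor, TF2; co-parents: GeneA, Ligand, Prot2, Receptor, TF1, mRNA1, mRNA2.
These exactly cover the given set, so the node is GeneD.

GeneD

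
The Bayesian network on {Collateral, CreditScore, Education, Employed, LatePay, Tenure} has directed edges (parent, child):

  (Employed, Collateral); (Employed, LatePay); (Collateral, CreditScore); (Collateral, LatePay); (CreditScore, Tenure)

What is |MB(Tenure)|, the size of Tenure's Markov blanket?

1

A node's Markov blanket = Pa ∪ Ch ∪ (parents of Ch other than the node itself).
Tenure has parent CreditScore.
Tenure's children: none.
With no children, Tenure has no spouses; the co-parent set is empty.
MB(Tenure) = {CreditScore}, which has 1 node.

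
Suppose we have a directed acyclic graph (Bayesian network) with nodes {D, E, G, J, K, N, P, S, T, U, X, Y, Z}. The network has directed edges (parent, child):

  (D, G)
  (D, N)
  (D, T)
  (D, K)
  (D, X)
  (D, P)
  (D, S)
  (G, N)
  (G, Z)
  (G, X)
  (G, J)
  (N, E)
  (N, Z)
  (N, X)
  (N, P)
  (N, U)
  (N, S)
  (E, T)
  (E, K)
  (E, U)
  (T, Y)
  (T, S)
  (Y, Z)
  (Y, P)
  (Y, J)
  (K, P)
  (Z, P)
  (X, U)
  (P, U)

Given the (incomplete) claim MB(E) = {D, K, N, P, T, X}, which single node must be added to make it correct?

Recall MB(v) = parents ∪ children ∪ spouses, where spouses are the other parents of v's children.
Pa(E) = {N}.
E has children K, T, U.
Parents of each child, excluding E:
  parents(T) \ {E} = {D}.
  parents(K) \ {E} = {D}.
  U's other parents are N, P, X.
MB(E) = {D, K, N, P, T, U, X}.
Comparing with the claimed set, U is missing.

U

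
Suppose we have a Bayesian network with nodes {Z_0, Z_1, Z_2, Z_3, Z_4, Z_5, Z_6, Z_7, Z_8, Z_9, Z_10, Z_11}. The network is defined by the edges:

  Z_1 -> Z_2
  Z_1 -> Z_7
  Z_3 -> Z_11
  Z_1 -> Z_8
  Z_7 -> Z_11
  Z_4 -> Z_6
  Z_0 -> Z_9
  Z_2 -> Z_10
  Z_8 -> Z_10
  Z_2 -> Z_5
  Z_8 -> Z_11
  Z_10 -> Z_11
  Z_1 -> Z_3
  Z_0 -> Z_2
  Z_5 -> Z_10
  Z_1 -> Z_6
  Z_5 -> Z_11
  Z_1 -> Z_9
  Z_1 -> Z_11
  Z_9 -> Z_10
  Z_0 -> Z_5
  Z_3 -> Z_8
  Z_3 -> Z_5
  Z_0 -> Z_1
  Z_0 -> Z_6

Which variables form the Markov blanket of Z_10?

The Markov blanket of a node is its parents, its children, and the other parents of its children.
Pa(Z_10) = {Z_2, Z_5, Z_8, Z_9}.
Ch(Z_10) = {Z_11}.
Other parents of Z_10's children:
  Z_11 also has parents Z_1, Z_3, Z_5, Z_7, Z_8.
Taking the union gives {Z_1, Z_2, Z_3, Z_5, Z_7, Z_8, Z_9, Z_11}.

{Z_1, Z_2, Z_3, Z_5, Z_7, Z_8, Z_9, Z_11}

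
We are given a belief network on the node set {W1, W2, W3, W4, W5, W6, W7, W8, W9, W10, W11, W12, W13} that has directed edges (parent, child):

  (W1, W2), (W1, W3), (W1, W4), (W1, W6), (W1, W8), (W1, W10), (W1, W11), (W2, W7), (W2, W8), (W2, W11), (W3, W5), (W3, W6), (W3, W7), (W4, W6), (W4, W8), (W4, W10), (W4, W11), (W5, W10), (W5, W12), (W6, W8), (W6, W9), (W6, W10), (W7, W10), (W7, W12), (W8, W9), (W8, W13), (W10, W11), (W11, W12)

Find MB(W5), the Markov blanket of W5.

A node's Markov blanket = Pa ∪ Ch ∪ (parents of Ch other than the node itself).
W5's parents: W3.
Ch(W5) = {W10, W12}.
For each child, the remaining parents (spouses of W5):
  W10's other parents are W1, W4, W6, W7.
  W12 also has parents W7, W11.
So the Markov blanket of W5 is {W1, W3, W4, W6, W7, W10, W11, W12}.

{W1, W3, W4, W6, W7, W10, W11, W12}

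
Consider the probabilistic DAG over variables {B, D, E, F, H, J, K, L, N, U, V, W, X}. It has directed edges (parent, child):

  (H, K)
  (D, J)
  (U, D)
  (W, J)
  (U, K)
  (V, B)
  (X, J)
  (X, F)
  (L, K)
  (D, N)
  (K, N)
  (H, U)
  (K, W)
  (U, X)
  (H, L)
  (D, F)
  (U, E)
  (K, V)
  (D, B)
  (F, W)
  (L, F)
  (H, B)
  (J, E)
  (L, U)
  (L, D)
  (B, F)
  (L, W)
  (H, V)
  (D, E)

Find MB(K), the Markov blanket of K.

The Markov blanket of a node is its parents, its children, and the other parents of its children.
K's children: N, V, W.
Parents of K: H, L, U.
Other parents of K's children:
  parents(V) \ {K} = {H}.
  N also has parent D.
  parents(W) \ {K} = {F, L}.
So the Markov blanket of K is {D, F, H, L, N, U, V, W}.

{D, F, H, L, N, U, V, W}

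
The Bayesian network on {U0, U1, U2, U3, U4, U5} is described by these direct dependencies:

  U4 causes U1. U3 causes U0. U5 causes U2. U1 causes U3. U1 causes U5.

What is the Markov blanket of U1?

Pa(U1) = {U4}.
Ch(U1) = {U3, U5}.
Co-parents of U1 (other parents of its children):
  U5: —
  U3: —
MB(U1) = {U3, U4, U5}.

{U3, U4, U5}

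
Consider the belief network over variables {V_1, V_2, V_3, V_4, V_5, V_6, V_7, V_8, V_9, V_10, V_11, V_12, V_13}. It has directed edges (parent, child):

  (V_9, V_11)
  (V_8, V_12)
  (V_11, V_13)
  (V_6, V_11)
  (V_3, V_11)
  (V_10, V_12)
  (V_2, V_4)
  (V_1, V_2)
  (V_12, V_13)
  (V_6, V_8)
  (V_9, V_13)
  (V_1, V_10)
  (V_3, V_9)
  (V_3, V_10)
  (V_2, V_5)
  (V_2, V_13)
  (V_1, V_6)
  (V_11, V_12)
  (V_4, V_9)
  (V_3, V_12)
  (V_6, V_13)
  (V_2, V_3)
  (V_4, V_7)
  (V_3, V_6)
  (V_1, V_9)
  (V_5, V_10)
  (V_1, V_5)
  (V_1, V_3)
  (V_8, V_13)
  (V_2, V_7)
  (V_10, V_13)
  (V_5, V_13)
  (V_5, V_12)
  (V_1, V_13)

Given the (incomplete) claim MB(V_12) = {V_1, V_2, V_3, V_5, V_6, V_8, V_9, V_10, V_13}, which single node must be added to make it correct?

Pa(V_12) = {V_3, V_5, V_8, V_10, V_11}.
Ch(V_12) = {V_13}.
Other parents of V_12's children:
  parents(V_13) \ {V_12} = {V_1, V_2, V_5, V_6, V_8, V_9, V_10, V_11}.
MB(V_12) = {V_1, V_2, V_3, V_5, V_6, V_8, V_9, V_10, V_11, V_13}.
Comparing with the claimed set, V_11 is missing.

V_11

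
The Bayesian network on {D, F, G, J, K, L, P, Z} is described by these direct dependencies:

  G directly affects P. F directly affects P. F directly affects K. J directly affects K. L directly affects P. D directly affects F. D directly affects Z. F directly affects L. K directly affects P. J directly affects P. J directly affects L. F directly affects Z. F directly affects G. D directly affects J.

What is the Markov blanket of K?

The Markov blanket of a node is its parents, its children, and the other parents of its children.
K's parents: F, J.
Children of K: P.
Parents of each child, excluding K:
  P: F, G, J, L
MB(K) = {F, G, J, L, P}.

{F, G, J, L, P}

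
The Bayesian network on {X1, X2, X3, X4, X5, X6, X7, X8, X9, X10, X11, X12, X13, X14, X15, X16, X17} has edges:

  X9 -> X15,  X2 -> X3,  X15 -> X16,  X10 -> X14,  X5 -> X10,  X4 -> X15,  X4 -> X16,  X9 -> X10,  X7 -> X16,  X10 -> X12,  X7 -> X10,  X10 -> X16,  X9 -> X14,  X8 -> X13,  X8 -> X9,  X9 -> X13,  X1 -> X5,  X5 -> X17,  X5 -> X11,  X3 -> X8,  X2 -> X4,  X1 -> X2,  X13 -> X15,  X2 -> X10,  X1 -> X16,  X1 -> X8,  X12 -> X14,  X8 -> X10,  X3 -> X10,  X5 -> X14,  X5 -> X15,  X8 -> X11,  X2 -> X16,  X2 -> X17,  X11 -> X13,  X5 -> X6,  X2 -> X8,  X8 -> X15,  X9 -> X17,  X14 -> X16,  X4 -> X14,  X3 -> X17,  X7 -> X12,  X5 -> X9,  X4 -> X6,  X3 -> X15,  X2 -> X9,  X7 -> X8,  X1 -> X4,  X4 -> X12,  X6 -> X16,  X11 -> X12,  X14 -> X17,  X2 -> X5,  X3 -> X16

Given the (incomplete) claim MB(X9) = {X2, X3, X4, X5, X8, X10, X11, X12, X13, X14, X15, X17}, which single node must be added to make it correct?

The Markov blanket of a node is its parents, its children, and the other parents of its children.
Pa(X9) = {X2, X5, X8}.
X9's children: X10, X13, X14, X15, X17.
Parents of each child, excluding X9:
  X10's other parents are X2, X3, X5, X7, X8.
  X13 also has parents X8, X11.
  X14's other parents are X4, X5, X10, X12.
  X15 also has parents X3, X4, X5, X8, X13.
  parents(X17) \ {X9} = {X2, X3, X5, X14}.
MB(X9) = {X2, X3, X4, X5, X7, X8, X10, X11, X12, X13, X14, X15, X17}.
Comparing with the claimed set, X7 is missing.

X7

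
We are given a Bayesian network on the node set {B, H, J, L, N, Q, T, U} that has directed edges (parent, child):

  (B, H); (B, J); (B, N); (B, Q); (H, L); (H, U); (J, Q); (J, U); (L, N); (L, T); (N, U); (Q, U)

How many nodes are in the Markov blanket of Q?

5

Ch(Q) = {U}.
Q has parents B, J.
Other parents of Q's children:
  parents(U) \ {Q} = {H, J, N}.
MB(Q) = {B, H, J, N, U}, which has 5 nodes.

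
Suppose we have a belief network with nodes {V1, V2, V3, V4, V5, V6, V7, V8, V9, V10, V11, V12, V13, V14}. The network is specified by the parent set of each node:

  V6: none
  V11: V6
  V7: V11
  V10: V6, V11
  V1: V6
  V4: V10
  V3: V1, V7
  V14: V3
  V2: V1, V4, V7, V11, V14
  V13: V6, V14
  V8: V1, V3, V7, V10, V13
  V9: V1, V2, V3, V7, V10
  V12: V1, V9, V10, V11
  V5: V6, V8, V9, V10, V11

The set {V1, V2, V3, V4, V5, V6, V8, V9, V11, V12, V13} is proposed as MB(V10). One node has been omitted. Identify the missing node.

V7

V10's parents: V6, V11.
Ch(V10) = {V4, V5, V8, V9, V12}.
Co-parents of V10 (other parents of its children):
  V4: no additional parents.
  parents(V8) \ {V10} = {V1, V3, V7, V13}.
  V9 also has parents V1, V2, V3, V7.
  V12 also has parents V1, V9, V11.
  parents(V5) \ {V10} = {V6, V8, V9, V11}.
MB(V10) = {V1, V2, V3, V4, V5, V6, V7, V8, V9, V11, V12, V13}.
Comparing with the claimed set, V7 is missing.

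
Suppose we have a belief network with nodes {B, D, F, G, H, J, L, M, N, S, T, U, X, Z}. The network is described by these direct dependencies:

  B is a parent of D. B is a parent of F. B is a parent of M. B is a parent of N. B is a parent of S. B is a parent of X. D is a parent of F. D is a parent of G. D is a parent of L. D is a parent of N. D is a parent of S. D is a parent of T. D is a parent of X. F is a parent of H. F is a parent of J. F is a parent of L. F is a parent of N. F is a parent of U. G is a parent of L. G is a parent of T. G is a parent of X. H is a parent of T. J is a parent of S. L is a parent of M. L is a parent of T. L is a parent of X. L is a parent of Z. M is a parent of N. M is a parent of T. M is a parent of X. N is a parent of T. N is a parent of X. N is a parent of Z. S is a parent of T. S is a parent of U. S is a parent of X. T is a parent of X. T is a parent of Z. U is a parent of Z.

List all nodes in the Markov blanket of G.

A node's Markov blanket = Pa ∪ Ch ∪ (parents of Ch other than the node itself).
Pa(G) = {D}.
G's children: L, T, X.
Other parents of G's children:
  parents(L) \ {G} = {D, F}.
  T's other parents are D, H, L, M, N, S.
  X's other parents are B, D, L, M, N, S, T.
MB(G) = {B, D, F, H, L, M, N, S, T, X}.

{B, D, F, H, L, M, N, S, T, X}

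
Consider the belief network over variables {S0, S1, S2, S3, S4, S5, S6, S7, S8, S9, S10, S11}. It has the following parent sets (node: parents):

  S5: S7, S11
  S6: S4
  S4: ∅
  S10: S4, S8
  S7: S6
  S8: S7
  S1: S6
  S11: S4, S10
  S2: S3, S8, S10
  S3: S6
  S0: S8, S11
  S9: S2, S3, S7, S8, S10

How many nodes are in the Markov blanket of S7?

8

S7's parents: S6.
Children of S7: S5, S8, S9.
Parents of each child, excluding S7:
  S8 has no other parent.
  S9 also has parents S2, S3, S8, S10.
  parents(S5) \ {S7} = {S11}.
MB(S7) = {S2, S3, S5, S6, S8, S9, S10, S11}, which has 8 nodes.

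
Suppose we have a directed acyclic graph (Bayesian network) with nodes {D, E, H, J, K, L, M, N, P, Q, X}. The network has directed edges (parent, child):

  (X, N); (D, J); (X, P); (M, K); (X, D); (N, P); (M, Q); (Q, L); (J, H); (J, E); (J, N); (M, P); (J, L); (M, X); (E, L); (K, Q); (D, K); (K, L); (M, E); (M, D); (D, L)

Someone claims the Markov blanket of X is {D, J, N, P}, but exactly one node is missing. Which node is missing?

M

A node's Markov blanket = Pa ∪ Ch ∪ (parents of Ch other than the node itself).
Pa(X) = {M}.
X's children: D, N, P.
Co-parents of X (other parents of its children):
  D's other parent is M.
  parents(N) \ {X} = {J}.
  parents(P) \ {X} = {M, N}.
MB(X) = {D, J, M, N, P}.
Comparing with the claimed set, M is missing.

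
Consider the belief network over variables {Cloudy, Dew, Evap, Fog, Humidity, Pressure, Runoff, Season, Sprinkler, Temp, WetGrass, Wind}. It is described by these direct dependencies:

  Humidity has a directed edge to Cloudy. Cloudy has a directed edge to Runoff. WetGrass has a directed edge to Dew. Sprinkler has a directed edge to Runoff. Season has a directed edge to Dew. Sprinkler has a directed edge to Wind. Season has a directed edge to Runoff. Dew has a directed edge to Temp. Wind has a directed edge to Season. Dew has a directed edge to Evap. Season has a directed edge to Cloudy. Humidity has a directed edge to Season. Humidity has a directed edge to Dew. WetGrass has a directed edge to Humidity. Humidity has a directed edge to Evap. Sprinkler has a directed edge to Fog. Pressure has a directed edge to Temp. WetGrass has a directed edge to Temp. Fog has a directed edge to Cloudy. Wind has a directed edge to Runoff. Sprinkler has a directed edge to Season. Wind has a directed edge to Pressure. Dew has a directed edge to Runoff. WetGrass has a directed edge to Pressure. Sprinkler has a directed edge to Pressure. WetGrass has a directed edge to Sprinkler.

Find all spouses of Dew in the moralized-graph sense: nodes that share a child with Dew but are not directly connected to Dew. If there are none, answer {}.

Children of Dew: Evap, Runoff, Temp.
  Temp's other parents are Pressure, WetGrass.
  Evap also has parent Humidity.
  Runoff also has parents Cloudy, Season, Sprinkler, Wind.
Excluding nodes already adjacent to Dew (Evap, Humidity, Runoff, Season, Temp, WetGrass), the co-parent-only contribution is {Cloudy, Pressure, Sprinkler, Wind}.

{Cloudy, Pressure, Sprinkler, Wind}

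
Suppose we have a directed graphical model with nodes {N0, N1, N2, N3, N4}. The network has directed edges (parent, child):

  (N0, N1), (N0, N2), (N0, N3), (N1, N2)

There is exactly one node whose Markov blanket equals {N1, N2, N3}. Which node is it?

N0

The target node must have every member of {N1, N2, N3} as a parent, child, or co-parent, and no others.
Parents of N0: none; children: N1, N2, N3; co-parents: N1.
These exactly cover the given set, so the node is N0.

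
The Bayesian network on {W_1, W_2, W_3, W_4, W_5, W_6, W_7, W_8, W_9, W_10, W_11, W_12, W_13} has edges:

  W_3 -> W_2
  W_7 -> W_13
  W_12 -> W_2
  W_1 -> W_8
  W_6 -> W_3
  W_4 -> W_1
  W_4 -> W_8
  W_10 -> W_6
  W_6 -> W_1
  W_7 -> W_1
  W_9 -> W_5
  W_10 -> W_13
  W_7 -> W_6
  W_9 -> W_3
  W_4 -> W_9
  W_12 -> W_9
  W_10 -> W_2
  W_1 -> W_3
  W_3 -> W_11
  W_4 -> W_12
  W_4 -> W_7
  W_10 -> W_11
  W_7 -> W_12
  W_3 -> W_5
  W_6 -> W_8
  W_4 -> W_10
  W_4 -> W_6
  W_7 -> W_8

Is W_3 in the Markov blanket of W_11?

W_3 is a parent of W_11.
So W_3 ∈ MB(W_11).

Yes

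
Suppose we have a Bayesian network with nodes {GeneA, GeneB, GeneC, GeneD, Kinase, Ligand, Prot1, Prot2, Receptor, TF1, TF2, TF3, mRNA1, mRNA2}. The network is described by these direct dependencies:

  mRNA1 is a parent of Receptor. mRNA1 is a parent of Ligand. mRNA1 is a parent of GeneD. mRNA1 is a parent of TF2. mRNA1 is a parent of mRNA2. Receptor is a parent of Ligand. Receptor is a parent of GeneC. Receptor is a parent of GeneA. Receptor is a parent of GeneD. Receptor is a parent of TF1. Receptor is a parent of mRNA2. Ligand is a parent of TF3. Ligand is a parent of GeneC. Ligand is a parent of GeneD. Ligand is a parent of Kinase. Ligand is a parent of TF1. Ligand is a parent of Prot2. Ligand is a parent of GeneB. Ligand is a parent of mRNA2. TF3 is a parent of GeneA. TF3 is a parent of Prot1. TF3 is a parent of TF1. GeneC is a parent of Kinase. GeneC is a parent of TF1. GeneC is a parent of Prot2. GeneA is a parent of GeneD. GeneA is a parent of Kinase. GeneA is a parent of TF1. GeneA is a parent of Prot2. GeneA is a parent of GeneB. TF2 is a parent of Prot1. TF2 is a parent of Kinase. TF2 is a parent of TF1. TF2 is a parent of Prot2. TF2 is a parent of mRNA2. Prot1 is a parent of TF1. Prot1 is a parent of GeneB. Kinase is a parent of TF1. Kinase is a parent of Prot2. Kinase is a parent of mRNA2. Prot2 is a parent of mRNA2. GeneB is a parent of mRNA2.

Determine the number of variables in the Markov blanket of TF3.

The Markov blanket of a node is its parents, its children, and the other parents of its children.
TF3 has children GeneA, Prot1, TF1.
Parents of TF3: Ligand.
Co-parents of TF3 (other parents of its children):
  GeneA: Receptor
  Prot1: TF2
  TF1: GeneA, GeneC, Kinase, Ligand, Prot1, Receptor, TF2
MB(TF3) = {GeneA, GeneC, Kinase, Ligand, Prot1, Receptor, TF1, TF2}, which has 8 nodes.

8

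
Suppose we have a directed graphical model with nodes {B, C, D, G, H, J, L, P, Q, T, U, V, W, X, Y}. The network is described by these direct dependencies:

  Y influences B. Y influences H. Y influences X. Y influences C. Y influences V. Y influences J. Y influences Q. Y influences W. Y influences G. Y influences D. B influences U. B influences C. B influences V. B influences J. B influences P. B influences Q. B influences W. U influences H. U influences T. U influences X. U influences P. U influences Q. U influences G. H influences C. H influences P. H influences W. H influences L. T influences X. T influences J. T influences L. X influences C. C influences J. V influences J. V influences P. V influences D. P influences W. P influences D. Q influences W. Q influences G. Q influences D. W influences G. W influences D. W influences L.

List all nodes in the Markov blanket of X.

A node's Markov blanket = Pa ∪ Ch ∪ (parents of Ch other than the node itself).
X has parents T, U, Y.
Children of X: C.
Parents of each child, excluding X:
  C also has parents B, H, Y.
Union: {T, U, Y} ∪ {C} ∪ {B, H, Y} = {B, C, H, T, U, Y}.

{B, C, H, T, U, Y}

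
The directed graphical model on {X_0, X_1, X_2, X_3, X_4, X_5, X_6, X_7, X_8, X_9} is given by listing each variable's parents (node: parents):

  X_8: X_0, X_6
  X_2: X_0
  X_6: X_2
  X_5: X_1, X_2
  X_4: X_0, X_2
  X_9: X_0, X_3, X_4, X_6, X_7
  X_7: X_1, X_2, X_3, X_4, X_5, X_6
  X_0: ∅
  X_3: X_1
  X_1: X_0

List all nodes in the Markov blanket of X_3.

{X_0, X_1, X_2, X_4, X_5, X_6, X_7, X_9}

X_3's children: X_7, X_9.
Pa(X_3) = {X_1}.
Parents of each child, excluding X_3:
  X_7: X_1, X_2, X_4, X_5, X_6
  X_9: X_0, X_4, X_6, X_7
Union: {X_1} ∪ {X_7, X_9} ∪ {X_0, X_1, X_2, X_4, X_5, X_6, X_7} = {X_0, X_1, X_2, X_4, X_5, X_6, X_7, X_9}.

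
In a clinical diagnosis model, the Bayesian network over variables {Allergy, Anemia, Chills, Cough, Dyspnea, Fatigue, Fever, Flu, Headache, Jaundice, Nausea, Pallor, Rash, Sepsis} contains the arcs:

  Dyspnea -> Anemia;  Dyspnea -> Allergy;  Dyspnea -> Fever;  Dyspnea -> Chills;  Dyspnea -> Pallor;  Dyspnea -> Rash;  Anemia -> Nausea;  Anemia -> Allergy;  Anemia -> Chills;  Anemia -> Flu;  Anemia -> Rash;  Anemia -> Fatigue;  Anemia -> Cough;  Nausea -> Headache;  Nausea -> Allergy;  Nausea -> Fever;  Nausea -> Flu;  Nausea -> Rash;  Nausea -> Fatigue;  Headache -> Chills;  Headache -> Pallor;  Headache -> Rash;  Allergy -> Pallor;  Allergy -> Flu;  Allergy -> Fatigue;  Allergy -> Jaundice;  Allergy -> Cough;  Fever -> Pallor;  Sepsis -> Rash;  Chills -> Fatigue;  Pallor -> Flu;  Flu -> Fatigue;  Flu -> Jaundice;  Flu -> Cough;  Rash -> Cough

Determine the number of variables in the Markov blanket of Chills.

7

A node's Markov blanket = Pa ∪ Ch ∪ (parents of Ch other than the node itself).
Children of Chills: Fatigue.
Chills has parents Anemia, Dyspnea, Headache.
Co-parents of Chills (other parents of its children):
  Fatigue also has parents Allergy, Anemia, Flu, Nausea.
MB(Chills) = {Allergy, Anemia, Dyspnea, Fatigue, Flu, Headache, Nausea}, which has 7 nodes.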